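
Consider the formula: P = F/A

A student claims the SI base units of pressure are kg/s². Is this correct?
Units of each symbol in P = F/A:
  F (force): kg·m/s²
  A (area): m²  → in the denominator, contributes 1/m²

Multiplying the contributions: [kg·m/s²] · [1/m²]
Adding exponents of each base unit: kg: 1, m: -1, s: -2
SI base units of pressure: kg/(m·s²)

The claimed units kg/s² (exponents kg: 1, s: -2) do not match the derived units kg/(m·s²) (exponents kg: 1, m: -1, s: -2), so the claim is incorrect.

Answer: No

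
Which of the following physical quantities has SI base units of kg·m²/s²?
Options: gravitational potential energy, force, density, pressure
Checking the SI base units of each option:
  gravitational potential energy (U = -GMm/r): kg·m²/s²  ✓ matches
  force (F = ma): kg·m/s²  ✗
  density (ρ = m/V): kg/m³  ✗
  pressure (P = F/A): kg/(m·s²)  ✗

Only gravitational potential energy has units kg·m²/s².

Answer: gravitational potential energy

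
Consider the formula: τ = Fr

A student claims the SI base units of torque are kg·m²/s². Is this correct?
Units of each symbol in τ = Fr:
  F (force): kg·m/s²
  r (lever arm): m

Multiplying the contributions: [kg·m/s²] · [m]
Adding exponents of each base unit: kg: 1, m: 2, s: -2
SI base units of torque: kg·m²/s²

The claimed units kg·m²/s² match the derived units, so the claim is correct.

Answer: Yes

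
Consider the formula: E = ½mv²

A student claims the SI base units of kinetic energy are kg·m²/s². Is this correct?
Units of each symbol in E = ½mv²:
  m (mass): kg
  v (speed): m/s  → to the power 2, contributes m²/s²
  The factor ½ is dimensionless.

Multiplying the contributions: [kg] · [m²/s²]
Adding exponents of each base unit: kg: 1, m: 2, s: -2
SI base units of kinetic energy: kg·m²/s²

The claimed units kg·m²/s² match the derived units, so the claim is correct.

Answer: Yes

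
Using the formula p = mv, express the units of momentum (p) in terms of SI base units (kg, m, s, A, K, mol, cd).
Units of each symbol in p = mv:
  m (mass): kg
  v (velocity): m/s

Multiplying the contributions: [kg] · [m/s]
Adding exponents of each base unit: kg: 1, m: 1, s: -1
SI base units of momentum: kg·m/s

Answer: kg·m/s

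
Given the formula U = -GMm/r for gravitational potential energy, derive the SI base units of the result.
Units of each symbol in U = -GMm/r:
  G (gravitational constant): m³/(kg·s²)
  M (mass): kg
  m (mass): kg
  r (distance): m  → in the denominator, contributes 1/m
  The minus sign does not affect the units.

Multiplying the contributions: [m³/(kg·s²)] · [kg] · [kg] · [1/m]
Adding exponents of each base unit: kg: 1, m: 2, s: -2
SI base units of gravitational potential energy: kg·m²/s²

Answer: kg·m²/s²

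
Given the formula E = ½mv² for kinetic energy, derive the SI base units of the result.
Units of each symbol in E = ½mv²:
  m (mass): kg
  v (speed): m/s  → to the power 2, contributes m²/s²
  The factor ½ is dimensionless.

Multiplying the contributions: [kg] · [m²/s²]
Adding exponents of each base unit: kg: 1, m: 2, s: -2
SI base units of kinetic energy: kg·m²/s²

Answer: kg·m²/s²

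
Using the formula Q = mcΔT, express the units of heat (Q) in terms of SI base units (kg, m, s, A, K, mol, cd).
Units of each symbol in Q = mcΔT:
  m (mass): kg
  c (specific heat capacity, in J/(kg·K)): m²/(s²·K)
  ΔT (temperature change): K

Multiplying the contributions: [kg] · [m²/(s²·K)] · [K]
Adding exponents of each base unit: kg: 1, m: 2, s: -2
SI base units of heat: kg·m²/s²

Answer: kg·m²/s²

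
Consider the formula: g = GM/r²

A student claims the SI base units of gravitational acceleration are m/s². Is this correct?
Units of each symbol in g = GM/r²:
  G (gravitational constant): m³/(kg·s²)
  M (mass): kg
  r (distance): m  → to the power 2 in the denominator, contributes 1/m²

Multiplying the contributions: [m³/(kg·s²)] · [kg] · [1/m²]
Adding exponents of each base unit: m: 1, s: -2
SI base units of gravitational acceleration: m/s²

The claimed units m/s² match the derived units, so the claim is correct.

Answer: Yes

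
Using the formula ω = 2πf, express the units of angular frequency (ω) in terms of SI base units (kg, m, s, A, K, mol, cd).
Units of each symbol in ω = 2πf:
  f (frequency): 1/s
  The factor 2π is dimensionless.

Multiplying the contributions: [1/s]
Adding exponents of each base unit: s: -1
SI base units of angular frequency: 1/s

Answer: 1/s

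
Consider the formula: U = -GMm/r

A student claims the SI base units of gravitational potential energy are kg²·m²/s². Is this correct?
Units of each symbol in U = -GMm/r:
  G (gravitational constant): m³/(kg·s²)
  M (mass): kg
  m (mass): kg
  r (distance): m  → in the denominator, contributes 1/m
  The minus sign does not affect the units.

Multiplying the contributions: [m³/(kg·s²)] · [kg] · [kg] · [1/m]
Adding exponents of each base unit: kg: 1, m: 2, s: -2
SI base units of gravitational potential energy: kg·m²/s²

The claimed units kg²·m²/s² (exponents kg: 2, m: 2, s: -2) do not match the derived units kg·m²/s² (exponents kg: 1, m: 2, s: -2), so the claim is incorrect.

Answer: No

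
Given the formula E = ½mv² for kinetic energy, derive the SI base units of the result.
Units of each symbol in E = ½mv²:
  m (mass): kg
  v (speed): m/s  → to the power 2, contributes m²/s²
  The factor ½ is dimensionless.

Multiplying the contributions: [kg] · [m²/s²]
Adding exponents of each base unit: kg: 1, m: 2, s: -2
SI base units of kinetic energy: kg·m²/s²

Answer: kg·m²/s²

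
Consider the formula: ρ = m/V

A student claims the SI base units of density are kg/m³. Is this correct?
Units of each symbol in ρ = m/V:
  m (mass): kg
  V (volume): m³  → in the denominator, contributes 1/m³

Multiplying the contributions: [kg] · [1/m³]
Adding exponents of each base unit: kg: 1, m: -3
SI base units of density: kg/m³

The claimed units kg/m³ match the derived units, so the claim is correct.

Answer: Yes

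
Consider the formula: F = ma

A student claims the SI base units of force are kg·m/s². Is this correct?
Units of each symbol in F = ma:
  m (mass): kg
  a (acceleration): m/s²

Multiplying the contributions: [kg] · [m/s²]
Adding exponents of each base unit: kg: 1, m: 1, s: -2
SI base units of force: kg·m/s²

The claimed units kg·m/s² match the derived units, so the claim is correct.

Answer: Yes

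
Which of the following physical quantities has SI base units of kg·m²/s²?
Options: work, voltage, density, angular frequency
Checking the SI base units of each option:
  work (W = Fd): kg·m²/s²  ✓ matches
  voltage (V = IR): kg·m²/(s³·A)  ✗
  density (ρ = m/V): kg/m³  ✗
  angular frequency (ω = 2πf): 1/s  ✗

Only work has units kg·m²/s².

Answer: work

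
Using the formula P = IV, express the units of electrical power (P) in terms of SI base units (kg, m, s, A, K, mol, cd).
Units of each symbol in P = IV:
  I (current): A
  V (voltage, in volts): kg·m²/(s³·A)

Multiplying the contributions: [A] · [kg·m²/(s³·A)]
Adding exponents of each base unit: kg: 1, m: 2, s: -3
SI base units of electrical power: kg·m²/s³

Answer: kg·m²/s³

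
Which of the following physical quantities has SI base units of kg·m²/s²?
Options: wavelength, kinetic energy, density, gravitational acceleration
Checking the SI base units of each option:
  wavelength (λ = v/f): m  ✗
  kinetic energy (E = ½mv²): kg·m²/s²  ✓ matches
  density (ρ = m/V): kg/m³  ✗
  gravitational acceleration (g = GM/r²): m/s²  ✗

Only kinetic energy has units kg·m²/s².

Answer: kinetic energy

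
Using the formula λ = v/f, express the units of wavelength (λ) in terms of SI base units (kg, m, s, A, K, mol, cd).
Units of each symbol in λ = v/f:
  v (wave speed): m/s
  f (frequency): 1/s  → in the denominator, contributes s

Multiplying the contributions: [m/s] · [s]
Adding exponents of each base unit: m: 1
SI base units of wavelength: m

Answer: m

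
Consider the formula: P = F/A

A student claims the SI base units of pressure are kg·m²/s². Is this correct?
Units of each symbol in P = F/A:
  F (force): kg·m/s²
  A (area): m²  → in the denominator, contributes 1/m²

Multiplying the contributions: [kg·m/s²] · [1/m²]
Adding exponents of each base unit: kg: 1, m: -1, s: -2
SI base units of pressure: kg/(m·s²)

The claimed units kg·m²/s² (exponents kg: 1, m: 2, s: -2) do not match the derived units kg/(m·s²) (exponents kg: 1, m: -1, s: -2), so the claim is incorrect.

Answer: No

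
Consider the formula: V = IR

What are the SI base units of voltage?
Units of each symbol in V = IR:
  I (current): A
  R (resistance, in ohms): kg·m²/(s³·A²)

Multiplying the contributions: [A] · [kg·m²/(s³·A²)]
Adding exponents of each base unit: kg: 1, m: 2, s: -3, A: -1
SI base units of voltage: kg·m²/(s³·A)

Answer: kg·m²/(s³·A)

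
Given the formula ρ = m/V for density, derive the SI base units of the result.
Units of each symbol in ρ = m/V:
  m (mass): kg
  V (volume): m³  → in the denominator, contributes 1/m³

Multiplying the contributions: [kg] · [1/m³]
Adding exponents of each base unit: kg: 1, m: -3
SI base units of density: kg/m³

Answer: kg/m³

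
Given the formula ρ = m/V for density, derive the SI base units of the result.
Units of each symbol in ρ = m/V:
  m (mass): kg
  V (volume): m³  → in the denominator, contributes 1/m³

Multiplying the contributions: [kg] · [1/m³]
Adding exponents of each base unit: kg: 1, m: -3
SI base units of density: kg/m³

Answer: kg/m³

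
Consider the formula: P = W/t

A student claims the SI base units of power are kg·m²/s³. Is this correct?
Units of each symbol in P = W/t:
  W (work): kg·m²/s²
  t (time): s  → in the denominator, contributes 1/s

Multiplying the contributions: [kg·m²/s²] · [1/s]
Adding exponents of each base unit: kg: 1, m: 2, s: -3
SI base units of power: kg·m²/s³

The claimed units kg·m²/s³ match the derived units, so the claim is correct.

Answer: Yes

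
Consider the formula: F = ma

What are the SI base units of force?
Units of each symbol in F = ma:
  m (mass): kg
  a (acceleration): m/s²

Multiplying the contributions: [kg] · [m/s²]
Adding exponents of each base unit: kg: 1, m: 1, s: -2
SI base units of force: kg·m/s²

Answer: kg·m/s²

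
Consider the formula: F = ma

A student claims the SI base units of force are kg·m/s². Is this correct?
Units of each symbol in F = ma:
  m (mass): kg
  a (acceleration): m/s²

Multiplying the contributions: [kg] · [m/s²]
Adding exponents of each base unit: kg: 1, m: 1, s: -2
SI base units of force: kg·m/s²

The claimed units kg·m/s² match the derived units, so the claim is correct.

Answer: Yes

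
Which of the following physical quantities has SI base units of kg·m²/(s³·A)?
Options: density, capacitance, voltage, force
Checking the SI base units of each option:
  density (ρ = m/V): kg/m³  ✗
  capacitance (C = Q/V): s⁴·A²/(kg·m²)  ✗
  voltage (V = IR): kg·m²/(s³·A)  ✓ matches
  force (F = ma): kg·m/s²  ✗

Only voltage has units kg·m²/(s³·A).

Answer: voltage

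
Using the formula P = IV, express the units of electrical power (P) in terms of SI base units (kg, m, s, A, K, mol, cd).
Units of each symbol in P = IV:
  I (current): A
  V (voltage, in volts): kg·m²/(s³·A)

Multiplying the contributions: [A] · [kg·m²/(s³·A)]
Adding exponents of each base unit: kg: 1, m: 2, s: -3
SI base units of electrical power: kg·m²/s³

Answer: kg·m²/s³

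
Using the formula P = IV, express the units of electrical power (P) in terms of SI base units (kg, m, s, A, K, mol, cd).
Units of each symbol in P = IV:
  I (current): A
  V (voltage, in volts): kg·m²/(s³·A)

Multiplying the contributions: [A] · [kg·m²/(s³·A)]
Adding exponents of each base unit: kg: 1, m: 2, s: -3
SI base units of electrical power: kg·m²/s³

Answer: kg·m²/s³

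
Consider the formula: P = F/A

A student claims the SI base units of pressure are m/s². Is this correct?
Units of each symbol in P = F/A:
  F (force): kg·m/s²
  A (area): m²  → in the denominator, contributes 1/m²

Multiplying the contributions: [kg·m/s²] · [1/m²]
Adding exponents of each base unit: kg: 1, m: -1, s: -2
SI base units of pressure: kg/(m·s²)

The claimed units m/s² (exponents m: 1, s: -2) do not match the derived units kg/(m·s²) (exponents kg: 1, m: -1, s: -2), so the claim is incorrect.

Answer: No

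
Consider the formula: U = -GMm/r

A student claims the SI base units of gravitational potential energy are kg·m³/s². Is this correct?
Units of each symbol in U = -GMm/r:
  G (gravitational constant): m³/(kg·s²)
  M (mass): kg
  m (mass): kg
  r (distance): m  → in the denominator, contributes 1/m
  The minus sign does not affect the units.

Multiplying the contributions: [m³/(kg·s²)] · [kg] · [kg] · [1/m]
Adding exponents of each base unit: kg: 1, m: 2, s: -2
SI base units of gravitational potential energy: kg·m²/s²

The claimed units kg·m³/s² (exponents kg: 1, m: 3, s: -2) do not match the derived units kg·m²/s² (exponents kg: 1, m: 2, s: -2), so the claim is incorrect.

Answer: No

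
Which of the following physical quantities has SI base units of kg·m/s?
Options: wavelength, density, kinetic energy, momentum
Checking the SI base units of each option:
  wavelength (λ = v/f): m  ✗
  density (ρ = m/V): kg/m³  ✗
  kinetic energy (E = ½mv²): kg·m²/s²  ✗
  momentum (p = mv): kg·m/s  ✓ matches

Only momentum has units kg·m/s.

Answer: momentum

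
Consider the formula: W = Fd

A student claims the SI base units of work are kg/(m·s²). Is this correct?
Units of each symbol in W = Fd:
  F (force): kg·m/s²
  d (displacement): m

Multiplying the contributions: [kg·m/s²] · [m]
Adding exponents of each base unit: kg: 1, m: 2, s: -2
SI base units of work: kg·m²/s²

The claimed units kg/(m·s²) (exponents kg: 1, m: -1, s: -2) do not match the derived units kg·m²/s² (exponents kg: 1, m: 2, s: -2), so the claim is incorrect.

Answer: No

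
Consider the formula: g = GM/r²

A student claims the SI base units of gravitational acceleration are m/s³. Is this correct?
Units of each symbol in g = GM/r²:
  G (gravitational constant): m³/(kg·s²)
  M (mass): kg
  r (distance): m  → to the power 2 in the denominator, contributes 1/m²

Multiplying the contributions: [m³/(kg·s²)] · [kg] · [1/m²]
Adding exponents of each base unit: m: 1, s: -2
SI base units of gravitational acceleration: m/s²

The claimed units m/s³ (exponents m: 1, s: -3) do not match the derived units m/s² (exponents m: 1, s: -2), so the claim is incorrect.

Answer: No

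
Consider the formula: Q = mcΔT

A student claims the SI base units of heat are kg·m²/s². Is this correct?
Units of each symbol in Q = mcΔT:
  m (mass): kg
  c (specific heat capacity, in J/(kg·K)): m²/(s²·K)
  ΔT (temperature change): K

Multiplying the contributions: [kg] · [m²/(s²·K)] · [K]
Adding exponents of each base unit: kg: 1, m: 2, s: -2
SI base units of heat: kg·m²/s²

The claimed units kg·m²/s² match the derived units, so the claim is correct.

Answer: Yes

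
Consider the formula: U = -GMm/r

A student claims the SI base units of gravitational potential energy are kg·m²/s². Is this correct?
Units of each symbol in U = -GMm/r:
  G (gravitational constant): m³/(kg·s²)
  M (mass): kg
  m (mass): kg
  r (distance): m  → in the denominator, contributes 1/m
  The minus sign does not affect the units.

Multiplying the contributions: [m³/(kg·s²)] · [kg] · [kg] · [1/m]
Adding exponents of each base unit: kg: 1, m: 2, s: -2
SI base units of gravitational potential energy: kg·m²/s²

The claimed units kg·m²/s² match the derived units, so the claim is correct.

Answer: Yes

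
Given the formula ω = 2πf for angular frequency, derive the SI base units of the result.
Units of each symbol in ω = 2πf:
  f (frequency): 1/s
  The factor 2π is dimensionless.

Multiplying the contributions: [1/s]
Adding exponents of each base unit: s: -1
SI base units of angular frequency: 1/s

Answer: 1/s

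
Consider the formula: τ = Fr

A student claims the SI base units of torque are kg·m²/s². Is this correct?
Units of each symbol in τ = Fr:
  F (force): kg·m/s²
  r (lever arm): m

Multiplying the contributions: [kg·m/s²] · [m]
Adding exponents of each base unit: kg: 1, m: 2, s: -2
SI base units of torque: kg·m²/s²

The claimed units kg·m²/s² match the derived units, so the claim is correct.

Answer: Yes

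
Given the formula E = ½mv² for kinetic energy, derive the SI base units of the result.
Units of each symbol in E = ½mv²:
  m (mass): kg
  v (speed): m/s  → to the power 2, contributes m²/s²
  The factor ½ is dimensionless.

Multiplying the contributions: [kg] · [m²/s²]
Adding exponents of each base unit: kg: 1, m: 2, s: -2
SI base units of kinetic energy: kg·m²/s²

Answer: kg·m²/s²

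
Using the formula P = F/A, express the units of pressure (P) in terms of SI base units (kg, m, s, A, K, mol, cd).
Units of each symbol in P = F/A:
  F (force): kg·m/s²
  A (area): m²  → in the denominator, contributes 1/m²

Multiplying the contributions: [kg·m/s²] · [1/m²]
Adding exponents of each base unit: kg: 1, m: -1, s: -2
SI base units of pressure: kg/(m·s²)

Answer: kg/(m·s²)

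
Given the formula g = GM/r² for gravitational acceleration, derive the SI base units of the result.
Units of each symbol in g = GM/r²:
  G (gravitational constant): m³/(kg·s²)
  M (mass): kg
  r (distance): m  → to the power 2 in the denominator, contributes 1/m²

Multiplying the contributions: [m³/(kg·s²)] · [kg] · [1/m²]
Adding exponents of each base unit: m: 1, s: -2
SI base units of gravitational acceleration: m/s²

Answer: m/s²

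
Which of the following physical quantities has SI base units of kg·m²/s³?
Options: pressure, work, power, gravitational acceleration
Checking the SI base units of each option:
  pressure (P = F/A): kg/(m·s²)  ✗
  work (W = Fd): kg·m²/s²  ✗
  power (P = W/t): kg·m²/s³  ✓ matches
  gravitational acceleration (g = GM/r²): m/s²  ✗

Only power has units kg·m²/s³.

Answer: power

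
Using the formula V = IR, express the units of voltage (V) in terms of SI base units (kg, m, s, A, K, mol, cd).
Units of each symbol in V = IR:
  I (current): A
  R (resistance, in ohms): kg·m²/(s³·A²)

Multiplying the contributions: [A] · [kg·m²/(s³·A²)]
Adding exponents of each base unit: kg: 1, m: 2, s: -3, A: -1
SI base units of voltage: kg·m²/(s³·A)

Answer: kg·m²/(s³·A)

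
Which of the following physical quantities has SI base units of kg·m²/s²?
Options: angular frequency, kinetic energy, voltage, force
Checking the SI base units of each option:
  angular frequency (ω = 2πf): 1/s  ✗
  kinetic energy (E = ½mv²): kg·m²/s²  ✓ matches
  voltage (V = IR): kg·m²/(s³·A)  ✗
  force (F = ma): kg·m/s²  ✗

Only kinetic energy has units kg·m²/s².

Answer: kinetic energy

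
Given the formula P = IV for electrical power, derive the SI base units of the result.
Units of each symbol in P = IV:
  I (current): A
  V (voltage, in volts): kg·m²/(s³·A)

Multiplying the contributions: [A] · [kg·m²/(s³·A)]
Adding exponents of each base unit: kg: 1, m: 2, s: -3
SI base units of electrical power: kg·m²/s³

Answer: kg·m²/s³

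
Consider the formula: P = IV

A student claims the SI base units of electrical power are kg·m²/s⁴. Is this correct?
Units of each symbol in P = IV:
  I (current): A
  V (voltage, in volts): kg·m²/(s³·A)

Multiplying the contributions: [A] · [kg·m²/(s³·A)]
Adding exponents of each base unit: kg: 1, m: 2, s: -3
SI base units of electrical power: kg·m²/s³

The claimed units kg·m²/s⁴ (exponents kg: 1, m: 2, s: -4) do not match the derived units kg·m²/s³ (exponents kg: 1, m: 2, s: -3), so the claim is incorrect.

Answer: No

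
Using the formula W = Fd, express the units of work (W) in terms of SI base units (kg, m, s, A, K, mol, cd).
Units of each symbol in W = Fd:
  F (force): kg·m/s²
  d (displacement): m

Multiplying the contributions: [kg·m/s²] · [m]
Adding exponents of each base unit: kg: 1, m: 2, s: -2
SI base units of work: kg·m²/s²

Answer: kg·m²/s²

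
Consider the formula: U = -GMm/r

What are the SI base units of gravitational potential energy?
Units of each symbol in U = -GMm/r:
  G (gravitational constant): m³/(kg·s²)
  M (mass): kg
  m (mass): kg
  r (distance): m  → in the denominator, contributes 1/m
  The minus sign does not affect the units.

Multiplying the contributions: [m³/(kg·s²)] · [kg] · [kg] · [1/m]
Adding exponents of each base unit: kg: 1, m: 2, s: -2
SI base units of gravitational potential energy: kg·m²/s²

Answer: kg·m²/s²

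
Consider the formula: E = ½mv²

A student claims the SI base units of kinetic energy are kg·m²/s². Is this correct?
Units of each symbol in E = ½mv²:
  m (mass): kg
  v (speed): m/s  → to the power 2, contributes m²/s²
  The factor ½ is dimensionless.

Multiplying the contributions: [kg] · [m²/s²]
Adding exponents of each base unit: kg: 1, m: 2, s: -2
SI base units of kinetic energy: kg·m²/s²

The claimed units kg·m²/s² match the derived units, so the claim is correct.

Answer: Yes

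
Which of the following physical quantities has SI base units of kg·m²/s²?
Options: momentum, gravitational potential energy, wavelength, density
Checking the SI base units of each option:
  momentum (p = mv): kg·m/s  ✗
  gravitational potential energy (U = -GMm/r): kg·m²/s²  ✓ matches
  wavelength (λ = v/f): m  ✗
  density (ρ = m/V): kg/m³  ✗

Only gravitational potential energy has units kg·m²/s².

Answer: gravitational potential energy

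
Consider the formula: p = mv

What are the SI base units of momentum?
Units of each symbol in p = mv:
  m (mass): kg
  v (velocity): m/s

Multiplying the contributions: [kg] · [m/s]
Adding exponents of each base unit: kg: 1, m: 1, s: -1
SI base units of momentum: kg·m/s

Answer: kg·m/s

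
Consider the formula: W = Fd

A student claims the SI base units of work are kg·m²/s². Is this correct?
Units of each symbol in W = Fd:
  F (force): kg·m/s²
  d (displacement): m

Multiplying the contributions: [kg·m/s²] · [m]
Adding exponents of each base unit: kg: 1, m: 2, s: -2
SI base units of work: kg·m²/s²

The claimed units kg·m²/s² match the derived units, so the claim is correct.

Answer: Yes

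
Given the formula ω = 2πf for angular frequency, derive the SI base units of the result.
Units of each symbol in ω = 2πf:
  f (frequency): 1/s
  The factor 2π is dimensionless.

Multiplying the contributions: [1/s]
Adding exponents of each base unit: s: -1
SI base units of angular frequency: 1/s

Answer: 1/s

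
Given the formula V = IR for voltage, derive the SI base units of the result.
Units of each symbol in V = IR:
  I (current): A
  R (resistance, in ohms): kg·m²/(s³·A²)

Multiplying the contributions: [A] · [kg·m²/(s³·A²)]
Adding exponents of each base unit: kg: 1, m: 2, s: -3, A: -1
SI base units of voltage: kg·m²/(s³·A)

Answer: kg·m²/(s³·A)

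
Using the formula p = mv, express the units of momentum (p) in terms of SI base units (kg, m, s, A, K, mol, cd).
Units of each symbol in p = mv:
  m (mass): kg
  v (velocity): m/s

Multiplying the contributions: [kg] · [m/s]
Adding exponents of each base unit: kg: 1, m: 1, s: -1
SI base units of momentum: kg·m/s

Answer: kg·m/s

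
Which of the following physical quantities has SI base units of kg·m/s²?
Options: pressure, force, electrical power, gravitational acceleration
Checking the SI base units of each option:
  pressure (P = F/A): kg/(m·s²)  ✗
  force (F = ma): kg·m/s²  ✓ matches
  electrical power (P = IV): kg·m²/s³  ✗
  gravitational acceleration (g = GM/r²): m/s²  ✗

Only force has units kg·m/s².

Answer: force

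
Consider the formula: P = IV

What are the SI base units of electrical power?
Units of each symbol in P = IV:
  I (current): A
  V (voltage, in volts): kg·m²/(s³·A)

Multiplying the contributions: [A] · [kg·m²/(s³·A)]
Adding exponents of each base unit: kg: 1, m: 2, s: -3
SI base units of electrical power: kg·m²/s³

Answer: kg·m²/s³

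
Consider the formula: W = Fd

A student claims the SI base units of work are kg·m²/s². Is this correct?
Units of each symbol in W = Fd:
  F (force): kg·m/s²
  d (displacement): m

Multiplying the contributions: [kg·m/s²] · [m]
Adding exponents of each base unit: kg: 1, m: 2, s: -2
SI base units of work: kg·m²/s²

The claimed units kg·m²/s² match the derived units, so the claim is correct.

Answer: Yes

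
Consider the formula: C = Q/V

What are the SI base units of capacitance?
Units of each symbol in C = Q/V:
  Q (charge, in coulombs): s·A
  V (voltage, in volts): kg·m²/(s³·A)  → in the denominator, contributes s³·A/(kg·m²)

Multiplying the contributions: [s·A] · [s³·A/(kg·m²)]
Adding exponents of each base unit: kg: -1, m: -2, s: 4, A: 2
SI base units of capacitance: s⁴·A²/(kg·m²)

Answer: s⁴·A²/(kg·m²)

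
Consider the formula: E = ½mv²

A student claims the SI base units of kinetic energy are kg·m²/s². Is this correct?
Units of each symbol in E = ½mv²:
  m (mass): kg
  v (speed): m/s  → to the power 2, contributes m²/s²
  The factor ½ is dimensionless.

Multiplying the contributions: [kg] · [m²/s²]
Adding exponents of each base unit: kg: 1, m: 2, s: -2
SI base units of kinetic energy: kg·m²/s²

The claimed units kg·m²/s² match the derived units, so the claim is correct.

Answer: Yes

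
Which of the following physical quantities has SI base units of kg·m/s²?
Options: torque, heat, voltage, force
Checking the SI base units of each option:
  torque (τ = Fr): kg·m²/s²  ✗
  heat (Q = mcΔT): kg·m²/s²  ✗
  voltage (V = IR): kg·m²/(s³·A)  ✗
  force (F = ma): kg·m/s²  ✓ matches

Only force has units kg·m/s².

Answer: force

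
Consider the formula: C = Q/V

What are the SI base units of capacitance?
Units of each symbol in C = Q/V:
  Q (charge, in coulombs): s·A
  V (voltage, in volts): kg·m²/(s³·A)  → in the denominator, contributes s³·A/(kg·m²)

Multiplying the contributions: [s·A] · [s³·A/(kg·m²)]
Adding exponents of each base unit: kg: -1, m: -2, s: 4, A: 2
SI base units of capacitance: s⁴·A²/(kg·m²)

Answer: s⁴·A²/(kg·m²)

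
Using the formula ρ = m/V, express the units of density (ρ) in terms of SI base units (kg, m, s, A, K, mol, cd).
Units of each symbol in ρ = m/V:
  m (mass): kg
  V (volume): m³  → in the denominator, contributes 1/m³

Multiplying the contributions: [kg] · [1/m³]
Adding exponents of each base unit: kg: 1, m: -3
SI base units of density: kg/m³

Answer: kg/m³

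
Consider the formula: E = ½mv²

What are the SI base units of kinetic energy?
Units of each symbol in E = ½mv²:
  m (mass): kg
  v (speed): m/s  → to the power 2, contributes m²/s²
  The factor ½ is dimensionless.

Multiplying the contributions: [kg] · [m²/s²]
Adding exponents of each base unit: kg: 1, m: 2, s: -2
SI base units of kinetic energy: kg·m²/s²

Answer: kg·m²/s²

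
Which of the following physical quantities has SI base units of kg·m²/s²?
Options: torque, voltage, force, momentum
Checking the SI base units of each option:
  torque (τ = Fr): kg·m²/s²  ✓ matches
  voltage (V = IR): kg·m²/(s³·A)  ✗
  force (F = ma): kg·m/s²  ✗
  momentum (p = mv): kg·m/s  ✗

Only torque has units kg·m²/s².

Answer: torque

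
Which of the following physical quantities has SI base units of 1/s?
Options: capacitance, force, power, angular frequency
Checking the SI base units of each option:
  capacitance (C = Q/V): s⁴·A²/(kg·m²)  ✗
  force (F = ma): kg·m/s²  ✗
  power (P = W/t): kg·m²/s³  ✗
  angular frequency (ω = 2πf): 1/s  ✓ matches

Only angular frequency has units 1/s.

Answer: angular frequency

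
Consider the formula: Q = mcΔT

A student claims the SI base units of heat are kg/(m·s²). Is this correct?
Units of each symbol in Q = mcΔT:
  m (mass): kg
  c (specific heat capacity, in J/(kg·K)): m²/(s²·K)
  ΔT (temperature change): K

Multiplying the contributions: [kg] · [m²/(s²·K)] · [K]
Adding exponents of each base unit: kg: 1, m: 2, s: -2
SI base units of heat: kg·m²/s²

The claimed units kg/(m·s²) (exponents kg: 1, m: -1, s: -2) do not match the derived units kg·m²/s² (exponents kg: 1, m: 2, s: -2), so the claim is incorrect.

Answer: No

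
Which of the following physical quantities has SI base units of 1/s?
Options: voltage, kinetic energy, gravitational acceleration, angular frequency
Checking the SI base units of each option:
  voltage (V = IR): kg·m²/(s³·A)  ✗
  kinetic energy (E = ½mv²): kg·m²/s²  ✗
  gravitational acceleration (g = GM/r²): m/s²  ✗
  angular frequency (ω = 2πf): 1/s  ✓ matches

Only angular frequency has units 1/s.

Answer: angular frequency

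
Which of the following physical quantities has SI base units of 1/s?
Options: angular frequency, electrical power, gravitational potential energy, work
Checking the SI base units of each option:
  angular frequency (ω = 2πf): 1/s  ✓ matches
  electrical power (P = IV): kg·m²/s³  ✗
  gravitational potential energy (U = -GMm/r): kg·m²/s²  ✗
  work (W = Fd): kg·m²/s²  ✗

Only angular frequency has units 1/s.

Answer: angular frequency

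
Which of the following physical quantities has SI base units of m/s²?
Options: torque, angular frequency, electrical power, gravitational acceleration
Checking the SI base units of each option:
  torque (τ = Fr): kg·m²/s²  ✗
  angular frequency (ω = 2πf): 1/s  ✗
  electrical power (P = IV): kg·m²/s³  ✗
  gravitational acceleration (g = GM/r²): m/s²  ✓ matches

Only gravitational acceleration has units m/s².

Answer: gravitational acceleration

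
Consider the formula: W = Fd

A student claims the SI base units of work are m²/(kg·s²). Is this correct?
Units of each symbol in W = Fd:
  F (force): kg·m/s²
  d (displacement): m

Multiplying the contributions: [kg·m/s²] · [m]
Adding exponents of each base unit: kg: 1, m: 2, s: -2
SI base units of work: kg·m²/s²

The claimed units m²/(kg·s²) (exponents kg: -1, m: 2, s: -2) do not match the derived units kg·m²/s² (exponents kg: 1, m: 2, s: -2), so the claim is incorrect.

Answer: No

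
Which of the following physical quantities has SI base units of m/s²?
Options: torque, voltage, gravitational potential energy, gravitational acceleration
Checking the SI base units of each option:
  torque (τ = Fr): kg·m²/s²  ✗
  voltage (V = IR): kg·m²/(s³·A)  ✗
  gravitational potential energy (U = -GMm/r): kg·m²/s²  ✗
  gravitational acceleration (g = GM/r²): m/s²  ✓ matches

Only gravitational acceleration has units m/s².

Answer: gravitational acceleration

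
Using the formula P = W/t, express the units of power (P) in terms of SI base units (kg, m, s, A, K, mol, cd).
Units of each symbol in P = W/t:
  W (work): kg·m²/s²
  t (time): s  → in the denominator, contributes 1/s

Multiplying the contributions: [kg·m²/s²] · [1/s]
Adding exponents of each base unit: kg: 1, m: 2, s: -3
SI base units of power: kg·m²/s³

Answer: kg·m²/s³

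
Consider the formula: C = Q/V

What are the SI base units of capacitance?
Units of each symbol in C = Q/V:
  Q (charge, in coulombs): s·A
  V (voltage, in volts): kg·m²/(s³·A)  → in the denominator, contributes s³·A/(kg·m²)

Multiplying the contributions: [s·A] · [s³·A/(kg·m²)]
Adding exponents of each base unit: kg: -1, m: -2, s: 4, A: 2
SI base units of capacitance: s⁴·A²/(kg·m²)

Answer: s⁴·A²/(kg·m²)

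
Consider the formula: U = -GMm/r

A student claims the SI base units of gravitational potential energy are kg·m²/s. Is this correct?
Units of each symbol in U = -GMm/r:
  G (gravitational constant): m³/(kg·s²)
  M (mass): kg
  m (mass): kg
  r (distance): m  → in the denominator, contributes 1/m
  The minus sign does not affect the units.

Multiplying the contributions: [m³/(kg·s²)] · [kg] · [kg] · [1/m]
Adding exponents of each base unit: kg: 1, m: 2, s: -2
SI base units of gravitational potential energy: kg·m²/s²

The claimed units kg·m²/s (exponents kg: 1, m: 2, s: -1) do not match the derived units kg·m²/s² (exponents kg: 1, m: 2, s: -2), so the claim is incorrect.

Answer: No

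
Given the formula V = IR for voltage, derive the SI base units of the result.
Units of each symbol in V = IR:
  I (current): A
  R (resistance, in ohms): kg·m²/(s³·A²)

Multiplying the contributions: [A] · [kg·m²/(s³·A²)]
Adding exponents of each base unit: kg: 1, m: 2, s: -3, A: -1
SI base units of voltage: kg·m²/(s³·A)

Answer: kg·m²/(s³·A)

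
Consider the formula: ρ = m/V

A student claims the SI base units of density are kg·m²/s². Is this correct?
Units of each symbol in ρ = m/V:
  m (mass): kg
  V (volume): m³  → in the denominator, contributes 1/m³

Multiplying the contributions: [kg] · [1/m³]
Adding exponents of each base unit: kg: 1, m: -3
SI base units of density: kg/m³

The claimed units kg·m²/s² (exponents kg: 1, m: 2, s: -2) do not match the derived units kg/m³ (exponents kg: 1, m: -3), so the claim is incorrect.

Answer: No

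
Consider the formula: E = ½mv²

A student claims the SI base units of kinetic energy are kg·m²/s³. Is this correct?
Units of each symbol in E = ½mv²:
  m (mass): kg
  v (speed): m/s  → to the power 2, contributes m²/s²
  The factor ½ is dimensionless.

Multiplying the contributions: [kg] · [m²/s²]
Adding exponents of each base unit: kg: 1, m: 2, s: -2
SI base units of kinetic energy: kg·m²/s²

The claimed units kg·m²/s³ (exponents kg: 1, m: 2, s: -3) do not match the derived units kg·m²/s² (exponents kg: 1, m: 2, s: -2), so the claim is incorrect.

Answer: No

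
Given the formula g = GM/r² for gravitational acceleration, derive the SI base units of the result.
Units of each symbol in g = GM/r²:
  G (gravitational constant): m³/(kg·s²)
  M (mass): kg
  r (distance): m  → to the power 2 in the denominator, contributes 1/m²

Multiplying the contributions: [m³/(kg·s²)] · [kg] · [1/m²]
Adding exponents of each base unit: m: 1, s: -2
SI base units of gravitational acceleration: m/s²

Answer: m/s²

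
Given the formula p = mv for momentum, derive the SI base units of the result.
Units of each symbol in p = mv:
  m (mass): kg
  v (velocity): m/s

Multiplying the contributions: [kg] · [m/s]
Adding exponents of each base unit: kg: 1, m: 1, s: -1
SI base units of momentum: kg·m/s

Answer: kg·m/s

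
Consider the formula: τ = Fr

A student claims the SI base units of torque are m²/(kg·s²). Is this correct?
Units of each symbol in τ = Fr:
  F (force): kg·m/s²
  r (lever arm): m

Multiplying the contributions: [kg·m/s²] · [m]
Adding exponents of each base unit: kg: 1, m: 2, s: -2
SI base units of torque: kg·m²/s²

The claimed units m²/(kg·s²) (exponents kg: -1, m: 2, s: -2) do not match the derived units kg·m²/s² (exponents kg: 1, m: 2, s: -2), so the claim is incorrect.

Answer: No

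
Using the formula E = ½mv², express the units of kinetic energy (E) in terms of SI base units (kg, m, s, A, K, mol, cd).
Units of each symbol in E = ½mv²:
  m (mass): kg
  v (speed): m/s  → to the power 2, contributes m²/s²
  The factor ½ is dimensionless.

Multiplying the contributions: [kg] · [m²/s²]
Adding exponents of each base unit: kg: 1, m: 2, s: -2
SI base units of kinetic energy: kg·m²/s²

Answer: kg·m²/s²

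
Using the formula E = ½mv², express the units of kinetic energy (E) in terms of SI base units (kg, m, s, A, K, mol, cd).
Units of each symbol in E = ½mv²:
  m (mass): kg
  v (speed): m/s  → to the power 2, contributes m²/s²
  The factor ½ is dimensionless.

Multiplying the contributions: [kg] · [m²/s²]
Adding exponents of each base unit: kg: 1, m: 2, s: -2
SI base units of kinetic energy: kg·m²/s²

Answer: kg·m²/s²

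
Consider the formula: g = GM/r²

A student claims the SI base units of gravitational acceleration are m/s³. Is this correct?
Units of each symbol in g = GM/r²:
  G (gravitational constant): m³/(kg·s²)
  M (mass): kg
  r (distance): m  → to the power 2 in the denominator, contributes 1/m²

Multiplying the contributions: [m³/(kg·s²)] · [kg] · [1/m²]
Adding exponents of each base unit: m: 1, s: -2
SI base units of gravitational acceleration: m/s²

The claimed units m/s³ (exponents m: 1, s: -3) do not match the derived units m/s² (exponents m: 1, s: -2), so the claim is incorrect.

Answer: No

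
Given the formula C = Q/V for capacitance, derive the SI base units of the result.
Units of each symbol in C = Q/V:
  Q (charge, in coulombs): s·A
  V (voltage, in volts): kg·m²/(s³·A)  → in the denominator, contributes s³·A/(kg·m²)

Multiplying the contributions: [s·A] · [s³·A/(kg·m²)]
Adding exponents of each base unit: kg: -1, m: -2, s: 4, A: 2
SI base units of capacitance: s⁴·A²/(kg·m²)

Answer: s⁴·A²/(kg·m²)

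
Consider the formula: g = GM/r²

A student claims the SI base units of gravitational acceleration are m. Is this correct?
Units of each symbol in g = GM/r²:
  G (gravitational constant): m³/(kg·s²)
  M (mass): kg
  r (distance): m  → to the power 2 in the denominator, contributes 1/m²

Multiplying the contributions: [m³/(kg·s²)] · [kg] · [1/m²]
Adding exponents of each base unit: m: 1, s: -2
SI base units of gravitational acceleration: m/s²

The claimed units m (exponents m: 1) do not match the derived units m/s² (exponents m: 1, s: -2), so the claim is incorrect.

Answer: No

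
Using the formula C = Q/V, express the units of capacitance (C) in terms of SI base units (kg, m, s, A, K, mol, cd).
Units of each symbol in C = Q/V:
  Q (charge, in coulombs): s·A
  V (voltage, in volts): kg·m²/(s³·A)  → in the denominator, contributes s³·A/(kg·m²)

Multiplying the contributions: [s·A] · [s³·A/(kg·m²)]
Adding exponents of each base unit: kg: -1, m: -2, s: 4, A: 2
SI base units of capacitance: s⁴·A²/(kg·m²)

Answer: s⁴·A²/(kg·m²)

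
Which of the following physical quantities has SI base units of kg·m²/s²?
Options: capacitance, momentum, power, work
Checking the SI base units of each option:
  capacitance (C = Q/V): s⁴·A²/(kg·m²)  ✗
  momentum (p = mv): kg·m/s  ✗
  power (P = W/t): kg·m²/s³  ✗
  work (W = Fd): kg·m²/s²  ✓ matches

Only work has units kg·m²/s².

Answer: work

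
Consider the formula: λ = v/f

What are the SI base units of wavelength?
Units of each symbol in λ = v/f:
  v (wave speed): m/s
  f (frequency): 1/s  → in the denominator, contributes s

Multiplying the contributions: [m/s] · [s]
Adding exponents of each base unit: m: 1
SI base units of wavelength: m

Answer: m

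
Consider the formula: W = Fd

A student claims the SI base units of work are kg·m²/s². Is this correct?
Units of each symbol in W = Fd:
  F (force): kg·m/s²
  d (displacement): m

Multiplying the contributions: [kg·m/s²] · [m]
Adding exponents of each base unit: kg: 1, m: 2, s: -2
SI base units of work: kg·m²/s²

The claimed units kg·m²/s² match the derived units, so the claim is correct.

Answer: Yes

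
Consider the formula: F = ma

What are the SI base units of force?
Units of each symbol in F = ma:
  m (mass): kg
  a (acceleration): m/s²

Multiplying the contributions: [kg] · [m/s²]
Adding exponents of each base unit: kg: 1, m: 1, s: -2
SI base units of force: kg·m/s²

Answer: kg·m/s²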